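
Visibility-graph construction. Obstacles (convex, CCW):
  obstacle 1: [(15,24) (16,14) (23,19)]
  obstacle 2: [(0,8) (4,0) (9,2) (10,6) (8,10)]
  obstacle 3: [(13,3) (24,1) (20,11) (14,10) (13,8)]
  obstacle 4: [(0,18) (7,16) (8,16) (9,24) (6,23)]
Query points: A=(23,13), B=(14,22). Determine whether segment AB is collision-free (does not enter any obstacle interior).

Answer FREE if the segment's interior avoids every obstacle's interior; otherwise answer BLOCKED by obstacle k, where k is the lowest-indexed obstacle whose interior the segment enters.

BLOCKED by obstacle 1

Obstacle 1 [(15,24) (16,14) (23,19)]:
  edge (15,24)–(16,14): crosses AB
  edge (16,14)–(23,19): crosses AB
  edge (23,19)–(15,24): clear
  → BLOCKED
Obstacle 2 [(0,8) (4,0) (9,2) (10,6) (8,10)]:
  edge (0,8)–(4,0): clear
  edge (4,0)–(9,2): clear
  edge (9,2)–(10,6): clear
  edge (10,6)–(8,10): clear
  edge (8,10)–(0,8): clear
  midpoint (37/2,35/2) outside
  → clear
Obstacle 3 [(13,3) (24,1) (20,11) (14,10) (13,8)]:
  edge (13,3)–(24,1): clear
  edge (24,1)–(20,11): clear
  edge (20,11)–(14,10): clear
  edge (14,10)–(13,8): clear
  edge (13,8)–(13,3): clear
  midpoint (37/2,35/2) outside
  → clear
Obstacle 4 [(0,18) (7,16) (8,16) (9,24) (6,23)]:
  edge (0,18)–(7,16): clear
  edge (7,16)–(8,16): clear
  edge (8,16)–(9,24): clear
  edge (9,24)–(6,23): clear
  edge (6,23)–(0,18): clear
  midpoint (37/2,35/2) outside
  → clear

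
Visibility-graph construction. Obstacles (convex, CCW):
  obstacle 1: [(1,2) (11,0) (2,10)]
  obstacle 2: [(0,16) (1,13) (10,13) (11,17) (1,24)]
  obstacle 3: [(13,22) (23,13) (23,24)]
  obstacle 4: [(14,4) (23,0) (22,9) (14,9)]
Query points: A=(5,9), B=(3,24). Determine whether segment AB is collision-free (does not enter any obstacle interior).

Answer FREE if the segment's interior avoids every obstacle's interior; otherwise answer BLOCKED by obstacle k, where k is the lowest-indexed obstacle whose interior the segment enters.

Obstacle 1 [(1,2) (11,0) (2,10)]:
  edge (1,2)–(11,0): clear
  edge (11,0)–(2,10): clear
  edge (2,10)–(1,2): clear
  midpoint (4,33/2) outside
  → clear
Obstacle 2 [(0,16) (1,13) (10,13) (11,17) (1,24)]:
  edge (0,16)–(1,13): clear
  edge (1,13)–(10,13): crosses AB
  edge (10,13)–(11,17): clear
  edge (11,17)–(1,24): crosses AB
  edge (1,24)–(0,16): clear
  → BLOCKED
Obstacle 3 [(13,22) (23,13) (23,24)]:
  edge (13,22)–(23,13): clear
  edge (23,13)–(23,24): clear
  edge (23,24)–(13,22): clear
  midpoint (4,33/2) outside
  → clear
Obstacle 4 [(14,4) (23,0) (22,9) (14,9)]:
  edge (14,4)–(23,0): clear
  edge (23,0)–(22,9): clear
  edge (22,9)–(14,9): clear
  edge (14,9)–(14,4): clear
  midpoint (4,33/2) outside
  → clear

BLOCKED by obstacle 2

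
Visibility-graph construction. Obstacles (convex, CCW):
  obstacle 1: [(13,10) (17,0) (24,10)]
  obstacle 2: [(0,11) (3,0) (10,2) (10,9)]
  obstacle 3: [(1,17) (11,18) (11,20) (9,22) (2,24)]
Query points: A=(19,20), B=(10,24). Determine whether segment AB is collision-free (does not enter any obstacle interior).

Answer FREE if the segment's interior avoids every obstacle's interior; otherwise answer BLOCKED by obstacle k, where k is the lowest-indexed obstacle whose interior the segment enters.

Obstacle 1 [(13,10) (17,0) (24,10)]:
  edge (13,10)–(17,0): clear
  edge (17,0)–(24,10): clear
  edge (24,10)–(13,10): clear
  midpoint (29/2,22) outside
  → clear
Obstacle 2 [(0,11) (3,0) (10,2) (10,9)]:
  edge (0,11)–(3,0): clear
  edge (3,0)–(10,2): clear
  edge (10,2)–(10,9): clear
  edge (10,9)–(0,11): clear
  midpoint (29/2,22) outside
  → clear
Obstacle 3 [(1,17) (11,18) (11,20) (9,22) (2,24)]:
  edge (1,17)–(11,18): clear
  edge (11,18)–(11,20): clear
  edge (11,20)–(9,22): clear
  edge (9,22)–(2,24): clear
  edge (2,24)–(1,17): clear
  midpoint (29/2,22) outside
  → clear

FREE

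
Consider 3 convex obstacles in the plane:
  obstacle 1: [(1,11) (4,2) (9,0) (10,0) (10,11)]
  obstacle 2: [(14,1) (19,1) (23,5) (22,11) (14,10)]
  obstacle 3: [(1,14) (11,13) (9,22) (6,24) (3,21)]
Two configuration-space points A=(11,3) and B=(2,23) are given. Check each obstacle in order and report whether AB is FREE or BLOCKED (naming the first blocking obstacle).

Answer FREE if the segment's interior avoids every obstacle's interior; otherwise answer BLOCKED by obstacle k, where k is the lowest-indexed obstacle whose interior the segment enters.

BLOCKED by obstacle 1

Obstacle 1 [(1,11) (4,2) (9,0) (10,0) (10,11)]:
  edge (1,11)–(4,2): clear
  edge (4,2)–(9,0): clear
  edge (9,0)–(10,0): clear
  edge (10,0)–(10,11): crosses AB
  edge (10,11)–(1,11): crosses AB
  → BLOCKED
Obstacle 2 [(14,1) (19,1) (23,5) (22,11) (14,10)]:
  edge (14,1)–(19,1): clear
  edge (19,1)–(23,5): clear
  edge (23,5)–(22,11): clear
  edge (22,11)–(14,10): clear
  edge (14,10)–(14,1): clear
  midpoint (13/2,13) outside
  → clear
Obstacle 3 [(1,14) (11,13) (9,22) (6,24) (3,21)]:
  edge (1,14)–(11,13): crosses AB
  edge (11,13)–(9,22): clear
  edge (9,22)–(6,24): clear
  edge (6,24)–(3,21): clear
  edge (3,21)–(1,14): crosses AB
  → BLOCKED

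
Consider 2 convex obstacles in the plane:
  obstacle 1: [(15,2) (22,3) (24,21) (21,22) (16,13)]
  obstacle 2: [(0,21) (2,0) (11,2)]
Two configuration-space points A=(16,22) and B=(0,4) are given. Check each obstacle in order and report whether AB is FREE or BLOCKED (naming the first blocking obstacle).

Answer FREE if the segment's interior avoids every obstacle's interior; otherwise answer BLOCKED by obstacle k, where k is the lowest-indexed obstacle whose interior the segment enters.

BLOCKED by obstacle 2

Obstacle 1 [(15,2) (22,3) (24,21) (21,22) (16,13)]:
  edge (15,2)–(22,3): clear
  edge (22,3)–(24,21): clear
  edge (24,21)–(21,22): clear
  edge (21,22)–(16,13): clear
  edge (16,13)–(15,2): clear
  midpoint (8,13) outside
  → clear
Obstacle 2 [(0,21) (2,0) (11,2)]:
  edge (0,21)–(2,0): crosses AB
  edge (2,0)–(11,2): clear
  edge (11,2)–(0,21): crosses AB
  → BLOCKED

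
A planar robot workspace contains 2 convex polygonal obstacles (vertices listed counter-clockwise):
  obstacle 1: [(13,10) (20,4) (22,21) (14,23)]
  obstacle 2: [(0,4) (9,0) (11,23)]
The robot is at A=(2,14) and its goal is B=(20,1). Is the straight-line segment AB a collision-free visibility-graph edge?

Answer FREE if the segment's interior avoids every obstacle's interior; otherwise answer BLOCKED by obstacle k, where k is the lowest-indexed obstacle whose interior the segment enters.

BLOCKED by obstacle 2

Obstacle 1 [(13,10) (20,4) (22,21) (14,23)]:
  edge (13,10)–(20,4): clear
  edge (20,4)–(22,21): clear
  edge (22,21)–(14,23): clear
  edge (14,23)–(13,10): clear
  midpoint (11,15/2) outside
  → clear
Obstacle 2 [(0,4) (9,0) (11,23)]:
  edge (0,4)–(9,0): clear
  edge (9,0)–(11,23): crosses AB
  edge (11,23)–(0,4): crosses AB
  → BLOCKED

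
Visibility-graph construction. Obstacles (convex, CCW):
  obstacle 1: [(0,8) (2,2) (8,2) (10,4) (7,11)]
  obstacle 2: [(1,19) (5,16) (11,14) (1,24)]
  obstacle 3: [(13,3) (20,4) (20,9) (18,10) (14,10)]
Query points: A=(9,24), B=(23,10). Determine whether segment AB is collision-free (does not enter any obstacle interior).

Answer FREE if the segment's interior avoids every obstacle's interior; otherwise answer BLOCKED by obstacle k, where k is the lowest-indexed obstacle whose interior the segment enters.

FREE

Obstacle 1 [(0,8) (2,2) (8,2) (10,4) (7,11)]:
  edge (0,8)–(2,2): clear
  edge (2,2)–(8,2): clear
  edge (8,2)–(10,4): clear
  edge (10,4)–(7,11): clear
  edge (7,11)–(0,8): clear
  midpoint (16,17) outside
  → clear
Obstacle 2 [(1,19) (5,16) (11,14) (1,24)]:
  edge (1,19)–(5,16): clear
  edge (5,16)–(11,14): clear
  edge (11,14)–(1,24): clear
  edge (1,24)–(1,19): clear
  midpoint (16,17) outside
  → clear
Obstacle 3 [(13,3) (20,4) (20,9) (18,10) (14,10)]:
  edge (13,3)–(20,4): clear
  edge (20,4)–(20,9): clear
  edge (20,9)–(18,10): clear
  edge (18,10)–(14,10): clear
  edge (14,10)–(13,3): clear
  midpoint (16,17) outside
  → clear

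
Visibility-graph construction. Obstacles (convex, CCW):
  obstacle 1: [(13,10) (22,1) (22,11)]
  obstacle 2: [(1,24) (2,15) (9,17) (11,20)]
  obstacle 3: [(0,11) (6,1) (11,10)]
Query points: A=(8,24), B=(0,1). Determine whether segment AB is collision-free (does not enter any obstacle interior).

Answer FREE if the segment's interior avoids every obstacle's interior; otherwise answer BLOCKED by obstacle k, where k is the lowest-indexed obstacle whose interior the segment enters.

BLOCKED by obstacle 2

Obstacle 1 [(13,10) (22,1) (22,11)]:
  edge (13,10)–(22,1): clear
  edge (22,1)–(22,11): clear
  edge (22,11)–(13,10): clear
  midpoint (4,25/2) outside
  → clear
Obstacle 2 [(1,24) (2,15) (9,17) (11,20)]:
  edge (1,24)–(2,15): clear
  edge (2,15)–(9,17): crosses AB
  edge (9,17)–(11,20): clear
  edge (11,20)–(1,24): crosses AB
  → BLOCKED
Obstacle 3 [(0,11) (6,1) (11,10)]:
  edge (0,11)–(6,1): crosses AB
  edge (6,1)–(11,10): clear
  edge (11,10)–(0,11): crosses AB
  → BLOCKED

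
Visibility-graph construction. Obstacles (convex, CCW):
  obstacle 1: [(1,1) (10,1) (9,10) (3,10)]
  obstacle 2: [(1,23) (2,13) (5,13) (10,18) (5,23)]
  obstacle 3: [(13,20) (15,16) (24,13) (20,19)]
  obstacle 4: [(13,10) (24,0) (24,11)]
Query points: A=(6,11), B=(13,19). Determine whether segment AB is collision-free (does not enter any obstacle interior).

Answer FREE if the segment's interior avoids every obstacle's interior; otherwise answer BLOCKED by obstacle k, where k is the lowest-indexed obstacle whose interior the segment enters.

Obstacle 1 [(1,1) (10,1) (9,10) (3,10)]:
  edge (1,1)–(10,1): clear
  edge (10,1)–(9,10): clear
  edge (9,10)–(3,10): clear
  edge (3,10)–(1,1): clear
  midpoint (19/2,15) outside
  → clear
Obstacle 2 [(1,23) (2,13) (5,13) (10,18) (5,23)]:
  edge (1,23)–(2,13): clear
  edge (2,13)–(5,13): clear
  edge (5,13)–(10,18): clear
  edge (10,18)–(5,23): clear
  edge (5,23)–(1,23): clear
  midpoint (19/2,15) outside
  → clear
Obstacle 3 [(13,20) (15,16) (24,13) (20,19)]:
  edge (13,20)–(15,16): clear
  edge (15,16)–(24,13): clear
  edge (24,13)–(20,19): clear
  edge (20,19)–(13,20): clear
  midpoint (19/2,15) outside
  → clear
Obstacle 4 [(13,10) (24,0) (24,11)]:
  edge (13,10)–(24,0): clear
  edge (24,0)–(24,11): clear
  edge (24,11)–(13,10): clear
  midpoint (19/2,15) outside
  → clear

FREE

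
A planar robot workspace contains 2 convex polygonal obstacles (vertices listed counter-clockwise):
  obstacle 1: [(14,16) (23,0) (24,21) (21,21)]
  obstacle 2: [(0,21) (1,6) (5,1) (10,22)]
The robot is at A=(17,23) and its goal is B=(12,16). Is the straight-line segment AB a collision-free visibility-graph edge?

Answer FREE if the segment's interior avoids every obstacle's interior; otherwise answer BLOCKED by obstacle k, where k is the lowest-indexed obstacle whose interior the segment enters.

FREE

Obstacle 1 [(14,16) (23,0) (24,21) (21,21)]:
  edge (14,16)–(23,0): clear
  edge (23,0)–(24,21): clear
  edge (24,21)–(21,21): clear
  edge (21,21)–(14,16): clear
  midpoint (29/2,39/2) outside
  → clear
Obstacle 2 [(0,21) (1,6) (5,1) (10,22)]:
  edge (0,21)–(1,6): clear
  edge (1,6)–(5,1): clear
  edge (5,1)–(10,22): clear
  edge (10,22)–(0,21): clear
  midpoint (29/2,39/2) outside
  → clear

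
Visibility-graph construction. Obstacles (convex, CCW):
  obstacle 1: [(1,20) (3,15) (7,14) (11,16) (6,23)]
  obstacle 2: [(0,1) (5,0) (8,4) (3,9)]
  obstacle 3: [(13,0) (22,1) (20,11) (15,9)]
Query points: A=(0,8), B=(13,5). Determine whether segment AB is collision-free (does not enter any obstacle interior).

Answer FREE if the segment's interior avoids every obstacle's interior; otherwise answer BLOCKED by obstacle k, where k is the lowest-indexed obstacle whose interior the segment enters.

Obstacle 1 [(1,20) (3,15) (7,14) (11,16) (6,23)]:
  edge (1,20)–(3,15): clear
  edge (3,15)–(7,14): clear
  edge (7,14)–(11,16): clear
  edge (11,16)–(6,23): clear
  edge (6,23)–(1,20): clear
  midpoint (13/2,13/2) outside
  → clear
Obstacle 2 [(0,1) (5,0) (8,4) (3,9)]:
  edge (0,1)–(5,0): clear
  edge (5,0)–(8,4): clear
  edge (8,4)–(3,9): crosses AB
  edge (3,9)–(0,1): crosses AB
  → BLOCKED
Obstacle 3 [(13,0) (22,1) (20,11) (15,9)]:
  edge (13,0)–(22,1): clear
  edge (22,1)–(20,11): clear
  edge (20,11)–(15,9): clear
  edge (15,9)–(13,0): clear
  midpoint (13/2,13/2) outside
  → clear

BLOCKED by obstacle 2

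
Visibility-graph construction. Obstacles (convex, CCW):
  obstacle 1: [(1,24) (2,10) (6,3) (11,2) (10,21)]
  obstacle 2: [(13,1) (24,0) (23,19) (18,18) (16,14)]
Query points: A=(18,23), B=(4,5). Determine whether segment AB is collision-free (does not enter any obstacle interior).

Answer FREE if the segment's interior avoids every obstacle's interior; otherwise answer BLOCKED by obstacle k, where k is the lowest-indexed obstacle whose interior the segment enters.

Obstacle 1 [(1,24) (2,10) (6,3) (11,2) (10,21)]:
  edge (1,24)–(2,10): clear
  edge (2,10)–(6,3): crosses AB
  edge (6,3)–(11,2): clear
  edge (11,2)–(10,21): crosses AB
  edge (10,21)–(1,24): clear
  → BLOCKED
Obstacle 2 [(13,1) (24,0) (23,19) (18,18) (16,14)]:
  edge (13,1)–(24,0): clear
  edge (24,0)–(23,19): clear
  edge (23,19)–(18,18): clear
  edge (18,18)–(16,14): clear
  edge (16,14)–(13,1): clear
  midpoint (11,14) outside
  → clear

BLOCKED by obstacle 1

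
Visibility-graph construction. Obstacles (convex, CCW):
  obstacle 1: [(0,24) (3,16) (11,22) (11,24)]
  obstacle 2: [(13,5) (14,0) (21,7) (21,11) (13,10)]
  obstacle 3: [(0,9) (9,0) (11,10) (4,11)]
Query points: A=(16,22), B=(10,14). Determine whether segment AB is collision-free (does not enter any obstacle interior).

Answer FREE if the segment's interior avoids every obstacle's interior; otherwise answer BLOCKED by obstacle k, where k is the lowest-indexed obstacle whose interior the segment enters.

Obstacle 1 [(0,24) (3,16) (11,22) (11,24)]:
  edge (0,24)–(3,16): clear
  edge (3,16)–(11,22): clear
  edge (11,22)–(11,24): clear
  edge (11,24)–(0,24): clear
  midpoint (13,18) outside
  → clear
Obstacle 2 [(13,5) (14,0) (21,7) (21,11) (13,10)]:
  edge (13,5)–(14,0): clear
  edge (14,0)–(21,7): clear
  edge (21,7)–(21,11): clear
  edge (21,11)–(13,10): clear
  edge (13,10)–(13,5): clear
  midpoint (13,18) outside
  → clear
Obstacle 3 [(0,9) (9,0) (11,10) (4,11)]:
  edge (0,9)–(9,0): clear
  edge (9,0)–(11,10): clear
  edge (11,10)–(4,11): clear
  edge (4,11)–(0,9): clear
  midpoint (13,18) outside
  → clear

FREE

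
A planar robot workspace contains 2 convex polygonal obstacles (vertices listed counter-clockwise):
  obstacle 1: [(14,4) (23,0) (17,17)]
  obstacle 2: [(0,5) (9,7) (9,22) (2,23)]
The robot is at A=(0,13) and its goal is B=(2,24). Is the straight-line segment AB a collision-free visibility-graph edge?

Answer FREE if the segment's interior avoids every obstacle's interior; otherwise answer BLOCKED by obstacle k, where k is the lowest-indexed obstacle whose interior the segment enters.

FREE

Obstacle 1 [(14,4) (23,0) (17,17)]:
  edge (14,4)–(23,0): clear
  edge (23,0)–(17,17): clear
  edge (17,17)–(14,4): clear
  midpoint (1,37/2) outside
  → clear
Obstacle 2 [(0,5) (9,7) (9,22) (2,23)]:
  edge (0,5)–(9,7): clear
  edge (9,7)–(9,22): clear
  edge (9,22)–(2,23): clear
  edge (2,23)–(0,5): clear
  midpoint (1,37/2) outside
  → clear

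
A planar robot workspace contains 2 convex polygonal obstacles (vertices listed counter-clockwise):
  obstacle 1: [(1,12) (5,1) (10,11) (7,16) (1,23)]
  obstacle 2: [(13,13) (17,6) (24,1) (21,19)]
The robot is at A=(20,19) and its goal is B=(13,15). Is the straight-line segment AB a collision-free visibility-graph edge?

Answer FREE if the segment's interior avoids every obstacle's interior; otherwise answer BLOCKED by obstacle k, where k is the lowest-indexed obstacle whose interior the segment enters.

FREE

Obstacle 1 [(1,12) (5,1) (10,11) (7,16) (1,23)]:
  edge (1,12)–(5,1): clear
  edge (5,1)–(10,11): clear
  edge (10,11)–(7,16): clear
  edge (7,16)–(1,23): clear
  edge (1,23)–(1,12): clear
  midpoint (33/2,17) outside
  → clear
Obstacle 2 [(13,13) (17,6) (24,1) (21,19)]:
  edge (13,13)–(17,6): clear
  edge (17,6)–(24,1): clear
  edge (24,1)–(21,19): clear
  edge (21,19)–(13,13): clear
  midpoint (33/2,17) outside
  → clear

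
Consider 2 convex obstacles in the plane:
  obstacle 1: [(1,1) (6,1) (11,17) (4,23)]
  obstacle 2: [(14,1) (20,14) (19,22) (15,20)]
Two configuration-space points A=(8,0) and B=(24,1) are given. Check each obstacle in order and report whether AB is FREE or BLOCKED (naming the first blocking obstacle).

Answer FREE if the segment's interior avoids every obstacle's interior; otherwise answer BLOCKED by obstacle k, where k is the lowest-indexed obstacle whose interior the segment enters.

Obstacle 1 [(1,1) (6,1) (11,17) (4,23)]:
  edge (1,1)–(6,1): clear
  edge (6,1)–(11,17): clear
  edge (11,17)–(4,23): clear
  edge (4,23)–(1,1): clear
  midpoint (16,1/2) outside
  → clear
Obstacle 2 [(14,1) (20,14) (19,22) (15,20)]:
  edge (14,1)–(20,14): clear
  edge (20,14)–(19,22): clear
  edge (19,22)–(15,20): clear
  edge (15,20)–(14,1): clear
  midpoint (16,1/2) outside
  → clear

FREE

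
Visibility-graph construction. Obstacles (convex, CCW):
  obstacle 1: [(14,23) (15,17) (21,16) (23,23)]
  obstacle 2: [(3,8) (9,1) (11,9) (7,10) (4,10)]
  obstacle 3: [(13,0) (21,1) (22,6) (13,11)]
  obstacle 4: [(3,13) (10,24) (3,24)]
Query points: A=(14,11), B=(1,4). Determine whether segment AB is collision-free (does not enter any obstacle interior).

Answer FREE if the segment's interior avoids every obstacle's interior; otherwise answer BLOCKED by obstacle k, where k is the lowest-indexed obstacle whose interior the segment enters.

BLOCKED by obstacle 2

Obstacle 1 [(14,23) (15,17) (21,16) (23,23)]:
  edge (14,23)–(15,17): clear
  edge (15,17)–(21,16): clear
  edge (21,16)–(23,23): clear
  edge (23,23)–(14,23): clear
  midpoint (15/2,15/2) outside
  → clear
Obstacle 2 [(3,8) (9,1) (11,9) (7,10) (4,10)]:
  edge (3,8)–(9,1): crosses AB
  edge (9,1)–(11,9): clear
  edge (11,9)–(7,10): crosses AB
  edge (7,10)–(4,10): clear
  edge (4,10)–(3,8): clear
  → BLOCKED
Obstacle 3 [(13,0) (21,1) (22,6) (13,11)]:
  edge (13,0)–(21,1): clear
  edge (21,1)–(22,6): clear
  edge (22,6)–(13,11): crosses AB
  edge (13,11)–(13,0): crosses AB
  → BLOCKED
Obstacle 4 [(3,13) (10,24) (3,24)]:
  edge (3,13)–(10,24): clear
  edge (10,24)–(3,24): clear
  edge (3,24)–(3,13): clear
  midpoint (15/2,15/2) outside
  → clear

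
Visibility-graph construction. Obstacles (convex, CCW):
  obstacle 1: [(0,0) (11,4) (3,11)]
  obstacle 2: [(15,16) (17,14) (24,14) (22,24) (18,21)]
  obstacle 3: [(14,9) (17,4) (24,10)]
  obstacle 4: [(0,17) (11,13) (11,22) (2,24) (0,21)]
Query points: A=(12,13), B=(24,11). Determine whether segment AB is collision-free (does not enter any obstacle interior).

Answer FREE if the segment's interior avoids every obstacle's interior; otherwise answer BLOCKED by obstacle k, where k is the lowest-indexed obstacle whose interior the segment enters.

FREE

Obstacle 1 [(0,0) (11,4) (3,11)]:
  edge (0,0)–(11,4): clear
  edge (11,4)–(3,11): clear
  edge (3,11)–(0,0): clear
  midpoint (18,12) outside
  → clear
Obstacle 2 [(15,16) (17,14) (24,14) (22,24) (18,21)]:
  edge (15,16)–(17,14): clear
  edge (17,14)–(24,14): clear
  edge (24,14)–(22,24): clear
  edge (22,24)–(18,21): clear
  edge (18,21)–(15,16): clear
  midpoint (18,12) outside
  → clear
Obstacle 3 [(14,9) (17,4) (24,10)]:
  edge (14,9)–(17,4): clear
  edge (17,4)–(24,10): clear
  edge (24,10)–(14,9): clear
  midpoint (18,12) outside
  → clear
Obstacle 4 [(0,17) (11,13) (11,22) (2,24) (0,21)]:
  edge (0,17)–(11,13): clear
  edge (11,13)–(11,22): clear
  edge (11,22)–(2,24): clear
  edge (2,24)–(0,21): clear
  edge (0,21)–(0,17): clear
  midpoint (18,12) outside
  → clear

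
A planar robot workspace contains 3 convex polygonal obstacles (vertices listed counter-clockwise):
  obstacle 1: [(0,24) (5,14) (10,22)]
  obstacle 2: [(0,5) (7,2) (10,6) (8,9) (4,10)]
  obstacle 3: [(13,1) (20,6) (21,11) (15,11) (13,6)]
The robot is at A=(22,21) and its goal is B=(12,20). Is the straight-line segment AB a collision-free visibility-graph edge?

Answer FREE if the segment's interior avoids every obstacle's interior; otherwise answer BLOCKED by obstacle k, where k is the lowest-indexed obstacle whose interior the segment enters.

FREE

Obstacle 1 [(0,24) (5,14) (10,22)]:
  edge (0,24)–(5,14): clear
  edge (5,14)–(10,22): clear
  edge (10,22)–(0,24): clear
  midpoint (17,41/2) outside
  → clear
Obstacle 2 [(0,5) (7,2) (10,6) (8,9) (4,10)]:
  edge (0,5)–(7,2): clear
  edge (7,2)–(10,6): clear
  edge (10,6)–(8,9): clear
  edge (8,9)–(4,10): clear
  edge (4,10)–(0,5): clear
  midpoint (17,41/2) outside
  → clear
Obstacle 3 [(13,1) (20,6) (21,11) (15,11) (13,6)]:
  edge (13,1)–(20,6): clear
  edge (20,6)–(21,11): clear
  edge (21,11)–(15,11): clear
  edge (15,11)–(13,6): clear
  edge (13,6)–(13,1): clear
  midpoint (17,41/2) outside
  → clear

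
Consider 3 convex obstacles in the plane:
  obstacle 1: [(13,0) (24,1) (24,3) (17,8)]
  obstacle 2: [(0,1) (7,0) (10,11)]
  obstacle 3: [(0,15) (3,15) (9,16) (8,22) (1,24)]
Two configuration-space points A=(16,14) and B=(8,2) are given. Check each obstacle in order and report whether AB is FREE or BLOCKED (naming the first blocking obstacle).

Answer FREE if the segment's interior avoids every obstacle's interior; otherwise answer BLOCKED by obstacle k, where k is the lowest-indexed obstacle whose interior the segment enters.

FREE

Obstacle 1 [(13,0) (24,1) (24,3) (17,8)]:
  edge (13,0)–(24,1): clear
  edge (24,1)–(24,3): clear
  edge (24,3)–(17,8): clear
  edge (17,8)–(13,0): clear
  midpoint (12,8) outside
  → clear
Obstacle 2 [(0,1) (7,0) (10,11)]:
  edge (0,1)–(7,0): clear
  edge (7,0)–(10,11): clear
  edge (10,11)–(0,1): clear
  midpoint (12,8) outside
  → clear
Obstacle 3 [(0,15) (3,15) (9,16) (8,22) (1,24)]:
  edge (0,15)–(3,15): clear
  edge (3,15)–(9,16): clear
  edge (9,16)–(8,22): clear
  edge (8,22)–(1,24): clear
  edge (1,24)–(0,15): clear
  midpoint (12,8) outside
  → clear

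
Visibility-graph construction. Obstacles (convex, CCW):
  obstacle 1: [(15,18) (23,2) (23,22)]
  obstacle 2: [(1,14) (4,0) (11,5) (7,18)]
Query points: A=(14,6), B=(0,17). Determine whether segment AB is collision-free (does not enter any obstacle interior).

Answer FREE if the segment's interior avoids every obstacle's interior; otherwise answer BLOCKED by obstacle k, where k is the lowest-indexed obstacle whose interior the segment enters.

BLOCKED by obstacle 2

Obstacle 1 [(15,18) (23,2) (23,22)]:
  edge (15,18)–(23,2): clear
  edge (23,2)–(23,22): clear
  edge (23,22)–(15,18): clear
  midpoint (7,23/2) outside
  → clear
Obstacle 2 [(1,14) (4,0) (11,5) (7,18)]:
  edge (1,14)–(4,0): clear
  edge (4,0)–(11,5): clear
  edge (11,5)–(7,18): crosses AB
  edge (7,18)–(1,14): crosses AB
  → BLOCKED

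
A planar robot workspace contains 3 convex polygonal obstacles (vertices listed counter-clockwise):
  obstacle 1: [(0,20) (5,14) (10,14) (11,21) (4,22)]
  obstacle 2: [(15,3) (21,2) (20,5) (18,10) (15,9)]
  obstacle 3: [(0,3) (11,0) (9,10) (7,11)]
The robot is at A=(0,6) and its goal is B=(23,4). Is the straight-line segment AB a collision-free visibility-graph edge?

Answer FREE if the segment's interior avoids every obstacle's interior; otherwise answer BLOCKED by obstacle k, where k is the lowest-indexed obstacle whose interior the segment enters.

Obstacle 1 [(0,20) (5,14) (10,14) (11,21) (4,22)]:
  edge (0,20)–(5,14): clear
  edge (5,14)–(10,14): clear
  edge (10,14)–(11,21): clear
  edge (11,21)–(4,22): clear
  edge (4,22)–(0,20): clear
  midpoint (23/2,5) outside
  → clear
Obstacle 2 [(15,3) (21,2) (20,5) (18,10) (15,9)]:
  edge (15,3)–(21,2): clear
  edge (21,2)–(20,5): crosses AB
  edge (20,5)–(18,10): clear
  edge (18,10)–(15,9): clear
  edge (15,9)–(15,3): crosses AB
  → BLOCKED
Obstacle 3 [(0,3) (11,0) (9,10) (7,11)]:
  edge (0,3)–(11,0): clear
  edge (11,0)–(9,10): crosses AB
  edge (9,10)–(7,11): clear
  edge (7,11)–(0,3): crosses AB
  → BLOCKED

BLOCKED by obstacle 2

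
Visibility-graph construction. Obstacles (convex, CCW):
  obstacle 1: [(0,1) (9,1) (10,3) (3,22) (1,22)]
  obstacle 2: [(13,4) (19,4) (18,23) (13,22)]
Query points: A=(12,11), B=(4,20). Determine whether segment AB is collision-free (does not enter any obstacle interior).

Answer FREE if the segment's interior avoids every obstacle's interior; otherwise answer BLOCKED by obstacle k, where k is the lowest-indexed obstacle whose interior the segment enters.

FREE

Obstacle 1 [(0,1) (9,1) (10,3) (3,22) (1,22)]:
  edge (0,1)–(9,1): clear
  edge (9,1)–(10,3): clear
  edge (10,3)–(3,22): clear
  edge (3,22)–(1,22): clear
  edge (1,22)–(0,1): clear
  midpoint (8,31/2) outside
  → clear
Obstacle 2 [(13,4) (19,4) (18,23) (13,22)]:
  edge (13,4)–(19,4): clear
  edge (19,4)–(18,23): clear
  edge (18,23)–(13,22): clear
  edge (13,22)–(13,4): clear
  midpoint (8,31/2) outside
  → clear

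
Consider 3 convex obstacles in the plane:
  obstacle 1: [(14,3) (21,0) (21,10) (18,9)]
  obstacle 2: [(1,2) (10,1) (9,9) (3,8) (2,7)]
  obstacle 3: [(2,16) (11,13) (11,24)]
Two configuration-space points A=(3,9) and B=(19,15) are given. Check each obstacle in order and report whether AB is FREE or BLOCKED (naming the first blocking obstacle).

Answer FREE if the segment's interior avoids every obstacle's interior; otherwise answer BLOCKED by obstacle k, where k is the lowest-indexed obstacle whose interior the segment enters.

FREE

Obstacle 1 [(14,3) (21,0) (21,10) (18,9)]:
  edge (14,3)–(21,0): clear
  edge (21,0)–(21,10): clear
  edge (21,10)–(18,9): clear
  edge (18,9)–(14,3): clear
  midpoint (11,12) outside
  → clear
Obstacle 2 [(1,2) (10,1) (9,9) (3,8) (2,7)]:
  edge (1,2)–(10,1): clear
  edge (10,1)–(9,9): clear
  edge (9,9)–(3,8): clear
  edge (3,8)–(2,7): clear
  edge (2,7)–(1,2): clear
  midpoint (11,12) outside
  → clear
Obstacle 3 [(2,16) (11,13) (11,24)]:
  edge (2,16)–(11,13): clear
  edge (11,13)–(11,24): clear
  edge (11,24)–(2,16): clear
  midpoint (11,12) outside
  → clear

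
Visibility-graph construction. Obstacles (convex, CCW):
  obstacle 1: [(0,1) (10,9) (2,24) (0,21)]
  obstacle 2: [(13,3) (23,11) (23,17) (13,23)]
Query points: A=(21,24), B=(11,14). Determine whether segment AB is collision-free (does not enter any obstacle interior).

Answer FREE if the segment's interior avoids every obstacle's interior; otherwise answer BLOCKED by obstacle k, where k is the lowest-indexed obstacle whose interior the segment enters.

BLOCKED by obstacle 2

Obstacle 1 [(0,1) (10,9) (2,24) (0,21)]:
  edge (0,1)–(10,9): clear
  edge (10,9)–(2,24): clear
  edge (2,24)–(0,21): clear
  edge (0,21)–(0,1): clear
  midpoint (16,19) outside
  → clear
Obstacle 2 [(13,3) (23,11) (23,17) (13,23)]:
  edge (13,3)–(23,11): clear
  edge (23,11)–(23,17): clear
  edge (23,17)–(13,23): crosses AB
  edge (13,23)–(13,3): crosses AB
  → BLOCKED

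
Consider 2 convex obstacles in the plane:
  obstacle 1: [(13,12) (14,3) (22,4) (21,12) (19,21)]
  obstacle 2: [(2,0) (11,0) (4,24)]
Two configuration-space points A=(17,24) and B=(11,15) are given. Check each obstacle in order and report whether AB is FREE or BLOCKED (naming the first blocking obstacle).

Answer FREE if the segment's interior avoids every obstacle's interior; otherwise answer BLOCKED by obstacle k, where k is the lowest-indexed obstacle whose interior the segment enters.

Obstacle 1 [(13,12) (14,3) (22,4) (21,12) (19,21)]:
  edge (13,12)–(14,3): clear
  edge (14,3)–(22,4): clear
  edge (22,4)–(21,12): clear
  edge (21,12)–(19,21): clear
  edge (19,21)–(13,12): clear
  midpoint (14,39/2) outside
  → clear
Obstacle 2 [(2,0) (11,0) (4,24)]:
  edge (2,0)–(11,0): clear
  edge (11,0)–(4,24): clear
  edge (4,24)–(2,0): clear
  midpoint (14,39/2) outside
  → clear

FREE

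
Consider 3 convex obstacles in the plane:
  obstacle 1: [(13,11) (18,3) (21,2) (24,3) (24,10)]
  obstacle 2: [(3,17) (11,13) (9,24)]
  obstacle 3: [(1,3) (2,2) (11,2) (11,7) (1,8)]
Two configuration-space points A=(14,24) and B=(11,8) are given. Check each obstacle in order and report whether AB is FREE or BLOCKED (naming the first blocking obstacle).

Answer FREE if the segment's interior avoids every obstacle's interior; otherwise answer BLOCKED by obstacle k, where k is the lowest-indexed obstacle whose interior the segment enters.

Obstacle 1 [(13,11) (18,3) (21,2) (24,3) (24,10)]:
  edge (13,11)–(18,3): clear
  edge (18,3)–(21,2): clear
  edge (21,2)–(24,3): clear
  edge (24,3)–(24,10): clear
  edge (24,10)–(13,11): clear
  midpoint (25/2,16) outside
  → clear
Obstacle 2 [(3,17) (11,13) (9,24)]:
  edge (3,17)–(11,13): clear
  edge (11,13)–(9,24): clear
  edge (9,24)–(3,17): clear
  midpoint (25/2,16) outside
  → clear
Obstacle 3 [(1,3) (2,2) (11,2) (11,7) (1,8)]:
  edge (1,3)–(2,2): clear
  edge (2,2)–(11,2): clear
  edge (11,2)–(11,7): clear
  edge (11,7)–(1,8): clear
  edge (1,8)–(1,3): clear
  midpoint (25/2,16) outside
  → clear

FREE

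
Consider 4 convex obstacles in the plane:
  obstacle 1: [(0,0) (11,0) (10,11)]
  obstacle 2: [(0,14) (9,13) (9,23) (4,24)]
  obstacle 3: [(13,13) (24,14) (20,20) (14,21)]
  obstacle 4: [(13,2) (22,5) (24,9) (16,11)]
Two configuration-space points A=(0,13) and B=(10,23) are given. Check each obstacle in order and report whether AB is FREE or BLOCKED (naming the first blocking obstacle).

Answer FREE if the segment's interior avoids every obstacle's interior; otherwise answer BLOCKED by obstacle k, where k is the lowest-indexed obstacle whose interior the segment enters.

BLOCKED by obstacle 2

Obstacle 1 [(0,0) (11,0) (10,11)]:
  edge (0,0)–(11,0): clear
  edge (11,0)–(10,11): clear
  edge (10,11)–(0,0): clear
  midpoint (5,18) outside
  → clear
Obstacle 2 [(0,14) (9,13) (9,23) (4,24)]:
  edge (0,14)–(9,13): crosses AB
  edge (9,13)–(9,23): crosses AB
  edge (9,23)–(4,24): clear
  edge (4,24)–(0,14): clear
  → BLOCKED
Obstacle 3 [(13,13) (24,14) (20,20) (14,21)]:
  edge (13,13)–(24,14): clear
  edge (24,14)–(20,20): clear
  edge (20,20)–(14,21): clear
  edge (14,21)–(13,13): clear
  midpoint (5,18) outside
  → clear
Obstacle 4 [(13,2) (22,5) (24,9) (16,11)]:
  edge (13,2)–(22,5): clear
  edge (22,5)–(24,9): clear
  edge (24,9)–(16,11): clear
  edge (16,11)–(13,2): clear
  midpoint (5,18) outside
  → clear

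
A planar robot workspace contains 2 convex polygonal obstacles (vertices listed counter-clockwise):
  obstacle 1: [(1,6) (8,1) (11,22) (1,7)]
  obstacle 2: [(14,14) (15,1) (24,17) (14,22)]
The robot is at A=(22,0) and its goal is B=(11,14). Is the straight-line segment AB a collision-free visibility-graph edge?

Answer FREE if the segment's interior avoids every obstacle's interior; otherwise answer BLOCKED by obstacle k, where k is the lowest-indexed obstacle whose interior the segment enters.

Obstacle 1 [(1,6) (8,1) (11,22) (1,7)]:
  edge (1,6)–(8,1): clear
  edge (8,1)–(11,22): clear
  edge (11,22)–(1,7): clear
  edge (1,7)–(1,6): clear
  midpoint (33/2,7) outside
  → clear
Obstacle 2 [(14,14) (15,1) (24,17) (14,22)]:
  edge (14,14)–(15,1): crosses AB
  edge (15,1)–(24,17): crosses AB
  edge (24,17)–(14,22): clear
  edge (14,22)–(14,14): clear
  → BLOCKED

BLOCKED by obstacle 2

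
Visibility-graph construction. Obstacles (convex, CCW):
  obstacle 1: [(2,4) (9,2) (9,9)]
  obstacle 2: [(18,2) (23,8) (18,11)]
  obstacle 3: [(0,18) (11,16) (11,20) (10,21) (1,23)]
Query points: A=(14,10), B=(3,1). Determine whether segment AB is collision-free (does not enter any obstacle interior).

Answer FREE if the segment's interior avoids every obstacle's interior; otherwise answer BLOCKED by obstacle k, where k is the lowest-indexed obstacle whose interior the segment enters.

Obstacle 1 [(2,4) (9,2) (9,9)]:
  edge (2,4)–(9,2): crosses AB
  edge (9,2)–(9,9): crosses AB
  edge (9,9)–(2,4): clear
  → BLOCKED
Obstacle 2 [(18,2) (23,8) (18,11)]:
  edge (18,2)–(23,8): clear
  edge (23,8)–(18,11): clear
  edge (18,11)–(18,2): clear
  midpoint (17/2,11/2) outside
  → clear
Obstacle 3 [(0,18) (11,16) (11,20) (10,21) (1,23)]:
  edge (0,18)–(11,16): clear
  edge (11,16)–(11,20): clear
  edge (11,20)–(10,21): clear
  edge (10,21)–(1,23): clear
  edge (1,23)–(0,18): clear
  midpoint (17/2,11/2) outside
  → clear

BLOCKED by obstacle 1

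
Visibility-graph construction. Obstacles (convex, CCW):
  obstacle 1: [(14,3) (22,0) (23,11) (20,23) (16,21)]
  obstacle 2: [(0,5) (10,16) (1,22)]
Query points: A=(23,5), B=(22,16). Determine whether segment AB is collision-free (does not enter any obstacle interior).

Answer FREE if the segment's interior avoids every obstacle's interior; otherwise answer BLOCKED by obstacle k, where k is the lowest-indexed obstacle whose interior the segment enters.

Obstacle 1 [(14,3) (22,0) (23,11) (20,23) (16,21)]:
  edge (14,3)–(22,0): clear
  edge (22,0)–(23,11): crosses AB
  edge (23,11)–(20,23): crosses AB
  edge (20,23)–(16,21): clear
  edge (16,21)–(14,3): clear
  → BLOCKED
Obstacle 2 [(0,5) (10,16) (1,22)]:
  edge (0,5)–(10,16): clear
  edge (10,16)–(1,22): clear
  edge (1,22)–(0,5): clear
  midpoint (45/2,21/2) outside
  → clear

BLOCKED by obstacle 1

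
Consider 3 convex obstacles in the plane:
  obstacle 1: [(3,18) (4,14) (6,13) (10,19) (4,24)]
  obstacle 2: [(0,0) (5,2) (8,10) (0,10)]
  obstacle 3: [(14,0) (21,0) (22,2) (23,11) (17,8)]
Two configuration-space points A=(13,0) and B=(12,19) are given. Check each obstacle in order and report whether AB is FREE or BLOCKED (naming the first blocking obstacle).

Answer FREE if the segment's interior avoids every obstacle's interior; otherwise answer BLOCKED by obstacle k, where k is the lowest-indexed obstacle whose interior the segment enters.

FREE

Obstacle 1 [(3,18) (4,14) (6,13) (10,19) (4,24)]:
  edge (3,18)–(4,14): clear
  edge (4,14)–(6,13): clear
  edge (6,13)–(10,19): clear
  edge (10,19)–(4,24): clear
  edge (4,24)–(3,18): clear
  midpoint (25/2,19/2) outside
  → clear
Obstacle 2 [(0,0) (5,2) (8,10) (0,10)]:
  edge (0,0)–(5,2): clear
  edge (5,2)–(8,10): clear
  edge (8,10)–(0,10): clear
  edge (0,10)–(0,0): clear
  midpoint (25/2,19/2) outside
  → clear
Obstacle 3 [(14,0) (21,0) (22,2) (23,11) (17,8)]:
  edge (14,0)–(21,0): clear
  edge (21,0)–(22,2): clear
  edge (22,2)–(23,11): clear
  edge (23,11)–(17,8): clear
  edge (17,8)–(14,0): clear
  midpoint (25/2,19/2) outside
  → clear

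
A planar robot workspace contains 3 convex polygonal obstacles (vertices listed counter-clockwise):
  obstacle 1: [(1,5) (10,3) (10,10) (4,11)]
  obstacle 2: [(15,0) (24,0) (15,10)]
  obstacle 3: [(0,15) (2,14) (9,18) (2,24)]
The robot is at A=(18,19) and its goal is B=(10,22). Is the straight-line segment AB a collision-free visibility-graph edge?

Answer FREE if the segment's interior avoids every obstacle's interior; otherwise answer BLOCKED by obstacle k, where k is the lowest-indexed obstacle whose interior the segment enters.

Obstacle 1 [(1,5) (10,3) (10,10) (4,11)]:
  edge (1,5)–(10,3): clear
  edge (10,3)–(10,10): clear
  edge (10,10)–(4,11): clear
  edge (4,11)–(1,5): clear
  midpoint (14,41/2) outside
  → clear
Obstacle 2 [(15,0) (24,0) (15,10)]:
  edge (15,0)–(24,0): clear
  edge (24,0)–(15,10): clear
  edge (15,10)–(15,0): clear
  midpoint (14,41/2) outside
  → clear
Obstacle 3 [(0,15) (2,14) (9,18) (2,24)]:
  edge (0,15)–(2,14): clear
  edge (2,14)–(9,18): clear
  edge (9,18)–(2,24): clear
  edge (2,24)–(0,15): clear
  midpoint (14,41/2) outside
  → clear

FREE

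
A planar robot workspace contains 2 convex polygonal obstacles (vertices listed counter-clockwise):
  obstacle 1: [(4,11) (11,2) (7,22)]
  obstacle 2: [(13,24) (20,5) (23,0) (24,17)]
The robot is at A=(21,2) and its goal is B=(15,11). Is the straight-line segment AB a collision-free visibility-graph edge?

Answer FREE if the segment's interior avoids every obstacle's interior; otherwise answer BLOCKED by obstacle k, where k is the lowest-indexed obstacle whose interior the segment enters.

Obstacle 1 [(4,11) (11,2) (7,22)]:
  edge (4,11)–(11,2): clear
  edge (11,2)–(7,22): clear
  edge (7,22)–(4,11): clear
  midpoint (18,13/2) outside
  → clear
Obstacle 2 [(13,24) (20,5) (23,0) (24,17)]:
  edge (13,24)–(20,5): clear
  edge (20,5)–(23,0): clear
  edge (23,0)–(24,17): clear
  edge (24,17)–(13,24): clear
  midpoint (18,13/2) outside
  → clear

FREE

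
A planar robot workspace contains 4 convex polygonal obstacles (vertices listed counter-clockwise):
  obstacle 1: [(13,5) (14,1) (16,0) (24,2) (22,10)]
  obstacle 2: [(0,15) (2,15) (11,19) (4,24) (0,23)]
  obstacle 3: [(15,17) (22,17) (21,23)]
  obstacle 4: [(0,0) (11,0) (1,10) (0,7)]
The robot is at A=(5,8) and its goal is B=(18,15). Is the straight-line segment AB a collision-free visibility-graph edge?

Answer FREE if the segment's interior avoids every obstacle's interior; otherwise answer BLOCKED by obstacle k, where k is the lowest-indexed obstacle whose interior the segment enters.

FREE

Obstacle 1 [(13,5) (14,1) (16,0) (24,2) (22,10)]:
  edge (13,5)–(14,1): clear
  edge (14,1)–(16,0): clear
  edge (16,0)–(24,2): clear
  edge (24,2)–(22,10): clear
  edge (22,10)–(13,5): clear
  midpoint (23/2,23/2) outside
  → clear
Obstacle 2 [(0,15) (2,15) (11,19) (4,24) (0,23)]:
  edge (0,15)–(2,15): clear
  edge (2,15)–(11,19): clear
  edge (11,19)–(4,24): clear
  edge (4,24)–(0,23): clear
  edge (0,23)–(0,15): clear
  midpoint (23/2,23/2) outside
  → clear
Obstacle 3 [(15,17) (22,17) (21,23)]:
  edge (15,17)–(22,17): clear
  edge (22,17)–(21,23): clear
  edge (21,23)–(15,17): clear
  midpoint (23/2,23/2) outside
  → clear
Obstacle 4 [(0,0) (11,0) (1,10) (0,7)]:
  edge (0,0)–(11,0): clear
  edge (11,0)–(1,10): clear
  edge (1,10)–(0,7): clear
  edge (0,7)–(0,0): clear
  midpoint (23/2,23/2) outside
  → clear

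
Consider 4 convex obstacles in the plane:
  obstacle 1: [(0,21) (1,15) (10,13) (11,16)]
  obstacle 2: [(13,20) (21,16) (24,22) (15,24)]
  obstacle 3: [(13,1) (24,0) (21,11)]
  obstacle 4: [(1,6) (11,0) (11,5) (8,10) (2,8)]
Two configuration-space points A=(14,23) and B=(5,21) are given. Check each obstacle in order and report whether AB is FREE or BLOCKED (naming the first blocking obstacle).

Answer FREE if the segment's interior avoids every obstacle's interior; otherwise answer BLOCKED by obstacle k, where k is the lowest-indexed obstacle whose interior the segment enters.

Obstacle 1 [(0,21) (1,15) (10,13) (11,16)]:
  edge (0,21)–(1,15): clear
  edge (1,15)–(10,13): clear
  edge (10,13)–(11,16): clear
  edge (11,16)–(0,21): clear
  midpoint (19/2,22) outside
  → clear
Obstacle 2 [(13,20) (21,16) (24,22) (15,24)]:
  edge (13,20)–(21,16): clear
  edge (21,16)–(24,22): clear
  edge (24,22)–(15,24): clear
  edge (15,24)–(13,20): clear
  midpoint (19/2,22) outside
  → clear
Obstacle 3 [(13,1) (24,0) (21,11)]:
  edge (13,1)–(24,0): clear
  edge (24,0)–(21,11): clear
  edge (21,11)–(13,1): clear
  midpoint (19/2,22) outside
  → clear
Obstacle 4 [(1,6) (11,0) (11,5) (8,10) (2,8)]:
  edge (1,6)–(11,0): clear
  edge (11,0)–(11,5): clear
  edge (11,5)–(8,10): clear
  edge (8,10)–(2,8): clear
  edge (2,8)–(1,6): clear
  midpoint (19/2,22) outside
  → clear

FREE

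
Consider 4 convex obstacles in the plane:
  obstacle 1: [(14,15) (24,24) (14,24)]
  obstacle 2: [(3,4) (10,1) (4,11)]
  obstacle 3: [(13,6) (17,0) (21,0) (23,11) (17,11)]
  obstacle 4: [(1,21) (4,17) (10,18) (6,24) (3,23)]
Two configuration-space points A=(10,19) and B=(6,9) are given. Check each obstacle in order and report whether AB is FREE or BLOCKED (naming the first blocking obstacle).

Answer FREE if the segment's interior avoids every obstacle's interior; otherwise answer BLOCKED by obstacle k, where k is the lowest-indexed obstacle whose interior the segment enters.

BLOCKED by obstacle 4

Obstacle 1 [(14,15) (24,24) (14,24)]:
  edge (14,15)–(24,24): clear
  edge (24,24)–(14,24): clear
  edge (14,24)–(14,15): clear
  midpoint (8,14) outside
  → clear
Obstacle 2 [(3,4) (10,1) (4,11)]:
  edge (3,4)–(10,1): clear
  edge (10,1)–(4,11): clear
  edge (4,11)–(3,4): clear
  midpoint (8,14) outside
  → clear
Obstacle 3 [(13,6) (17,0) (21,0) (23,11) (17,11)]:
  edge (13,6)–(17,0): clear
  edge (17,0)–(21,0): clear
  edge (21,0)–(23,11): clear
  edge (23,11)–(17,11): clear
  edge (17,11)–(13,6): clear
  midpoint (8,14) outside
  → clear
Obstacle 4 [(1,21) (4,17) (10,18) (6,24) (3,23)]:
  edge (1,21)–(4,17): clear
  edge (4,17)–(10,18): crosses AB
  edge (10,18)–(6,24): crosses AB
  edge (6,24)–(3,23): clear
  edge (3,23)–(1,21): clear
  → BLOCKED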